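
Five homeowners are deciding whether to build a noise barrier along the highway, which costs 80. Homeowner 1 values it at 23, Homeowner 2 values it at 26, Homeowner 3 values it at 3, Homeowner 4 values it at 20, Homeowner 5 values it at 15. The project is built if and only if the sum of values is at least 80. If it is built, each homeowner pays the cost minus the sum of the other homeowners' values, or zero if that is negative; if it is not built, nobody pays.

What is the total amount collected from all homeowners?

Total value 87 ≥ cost 80, so it is built.
Homeowner 1: others sum to 64; max(0, 80 - 64) = 16.
Homeowner 2: others sum to 61; max(0, 80 - 61) = 19.
Homeowner 3: others sum to 84; max(0, 80 - 84) = 0.
Homeowner 4: others sum to 67; max(0, 80 - 67) = 13.
Homeowner 5: others sum to 72; max(0, 80 - 72) = 8.
Total collected = 16 + 19 + 0 + 13 + 8 = 56.

56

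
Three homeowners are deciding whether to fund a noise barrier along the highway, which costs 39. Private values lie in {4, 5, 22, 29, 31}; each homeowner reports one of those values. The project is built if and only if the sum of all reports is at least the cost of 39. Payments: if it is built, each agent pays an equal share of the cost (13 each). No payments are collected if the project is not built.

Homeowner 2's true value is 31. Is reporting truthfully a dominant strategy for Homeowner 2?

Yes

Check each profile of the others' reports and compare truth against every alternative report.
Others report (4, 4): truth gives 18, best alternative gives 0.
Others report (4, 5): truth gives 18, best alternative gives 0.
Others report (5, 4): truth gives 18, best alternative gives 0.
Others report (4, 22): truth gives 18, best alternative gives 18.
Others report (4, 29): truth gives 18, best alternative gives 18.
Others report (4, 31): truth gives 18, best alternative gives 18.
(Remaining 19 profiles checked similarly; truth is weakly best in each.)
In every case the truthful report is at least as good as any alternative, so it is a dominant strategy.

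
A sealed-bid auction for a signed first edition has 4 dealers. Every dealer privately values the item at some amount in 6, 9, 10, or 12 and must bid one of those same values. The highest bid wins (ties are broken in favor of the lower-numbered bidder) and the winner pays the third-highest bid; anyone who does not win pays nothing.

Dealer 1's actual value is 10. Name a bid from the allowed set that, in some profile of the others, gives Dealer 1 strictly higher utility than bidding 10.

Suppose Dealer 2 bids 6, Dealer 3 bids 6 and Dealer 4 bids 12.
Bid 10: loses, pays 0, utility 0.
Bid 12: wins, pays 6, utility 10 - 6 = 4.
So bidding 12 beats truth here (4 > 0).

12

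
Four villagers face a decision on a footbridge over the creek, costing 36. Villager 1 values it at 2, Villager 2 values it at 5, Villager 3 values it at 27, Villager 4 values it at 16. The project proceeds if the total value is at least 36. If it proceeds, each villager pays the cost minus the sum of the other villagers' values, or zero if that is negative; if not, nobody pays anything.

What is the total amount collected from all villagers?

15

Total value 50 ≥ cost 36, so it is built.
Villager 1: others sum to 48; max(0, 36 - 48) = 0.
Villager 2: others sum to 45; max(0, 36 - 45) = 0.
Villager 3: others sum to 23; max(0, 36 - 23) = 13.
Villager 4: others sum to 34; max(0, 36 - 34) = 2.
Total collected = 0 + 0 + 13 + 2 = 15.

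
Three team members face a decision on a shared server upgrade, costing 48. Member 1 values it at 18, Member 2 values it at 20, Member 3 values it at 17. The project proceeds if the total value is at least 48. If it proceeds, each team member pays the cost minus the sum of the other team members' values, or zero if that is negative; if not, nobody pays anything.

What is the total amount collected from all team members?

34

Total value 55 ≥ cost 48, so it is built.
Member 1: others sum to 37; max(0, 48 - 37) = 11.
Member 2: others sum to 35; max(0, 48 - 35) = 13.
Member 3: others sum to 38; max(0, 48 - 38) = 10.
Total collected = 11 + 13 + 10 = 34.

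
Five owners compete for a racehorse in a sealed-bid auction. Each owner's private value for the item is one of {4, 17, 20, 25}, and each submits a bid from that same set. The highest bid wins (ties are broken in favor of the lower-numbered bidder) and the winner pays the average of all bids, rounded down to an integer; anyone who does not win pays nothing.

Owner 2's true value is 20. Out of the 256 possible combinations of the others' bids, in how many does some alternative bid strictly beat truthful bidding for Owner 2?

Others bid (4, 4, 4, 4): truth gives 13; bid 17 gives 14 > 13. Violating.
Others bid (4, 4, 4, 25): truth gives 0; bid 25 gives 8 > 0. Violating.
Others bid (4, 4, 17, 17): truth gives 8; bid 17 gives 9 > 8. Violating.
Others bid (4, 4, 17, 25): truth gives 0; bid 25 gives 5 > 0. Violating.
Others bid (4, 4, 4, 17): truth gives 11; no alternative beats it.
Others bid (4, 4, 4, 20): truth gives 10; no alternative beats it.
(Checking all 256 profiles: 100 have a profitable deviation, 156 do not.)

100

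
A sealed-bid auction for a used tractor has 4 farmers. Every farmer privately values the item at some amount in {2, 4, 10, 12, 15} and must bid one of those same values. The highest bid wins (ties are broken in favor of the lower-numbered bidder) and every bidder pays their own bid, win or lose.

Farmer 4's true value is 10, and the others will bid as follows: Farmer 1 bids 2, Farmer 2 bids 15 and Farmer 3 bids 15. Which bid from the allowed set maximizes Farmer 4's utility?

2

Bid 2: loses but pays 2, utility -2.
Bid 4: loses but pays 4, utility -4.
Bid 10: loses but pays 10, utility -10.
Bid 12: loses but pays 12, utility -12.
Bid 15: loses but pays 15, utility -15.
The best choice is 2 with utility -2.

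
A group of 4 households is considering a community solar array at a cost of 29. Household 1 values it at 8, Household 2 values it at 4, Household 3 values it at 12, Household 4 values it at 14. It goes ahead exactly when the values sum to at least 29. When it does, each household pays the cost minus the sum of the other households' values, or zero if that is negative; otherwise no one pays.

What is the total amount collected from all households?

Total value 38 ≥ cost 29, so it is built.
Household 1: others sum to 30; max(0, 29 - 30) = 0.
Household 2: others sum to 34; max(0, 29 - 34) = 0.
Household 3: others sum to 26; max(0, 29 - 26) = 3.
Household 4: others sum to 24; max(0, 29 - 24) = 5.
Total collected = 0 + 0 + 3 + 5 = 8.

8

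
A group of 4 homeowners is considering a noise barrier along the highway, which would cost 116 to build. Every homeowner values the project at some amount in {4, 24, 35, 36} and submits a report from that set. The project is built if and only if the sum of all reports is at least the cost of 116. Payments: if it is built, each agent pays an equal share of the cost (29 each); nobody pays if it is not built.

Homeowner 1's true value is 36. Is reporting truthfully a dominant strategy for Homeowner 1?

Check each profile of the others' reports and compare truth against every alternative report.
Others report (24, 24, 35): truth gives 7, best alternative gives 7.
Others report (24, 24, 36): truth gives 7, best alternative gives 7.
Others report (24, 35, 24): truth gives 7, best alternative gives 7.
Others report (24, 35, 35): truth gives 7, best alternative gives 7.
Others report (24, 35, 36): truth gives 7, best alternative gives 7.
Others report (24, 36, 24): truth gives 7, best alternative gives 7.
(Remaining 58 profiles checked similarly; truth is weakly best in each.)
In every case the truthful report is at least as good as any alternative, so it is a dominant strategy.

Yes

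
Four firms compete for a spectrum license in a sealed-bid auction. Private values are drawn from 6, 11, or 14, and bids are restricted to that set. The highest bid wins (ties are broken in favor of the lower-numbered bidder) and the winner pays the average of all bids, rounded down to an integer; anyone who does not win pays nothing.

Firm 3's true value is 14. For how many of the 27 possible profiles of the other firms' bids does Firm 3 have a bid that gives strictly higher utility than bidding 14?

Others bid (6, 6, 6): truth gives 6; bid 11 gives 7 > 6. Violating.
Others bid (6, 6, 11): truth gives 5; bid 11 gives 6 > 5. Violating.
Others bid (6, 6, 14): truth gives 4; no alternative beats it.
Others bid (6, 11, 6): truth gives 5; no alternative beats it.
(Checking all 27 profiles: 2 have a profitable deviation, 25 do not.)

2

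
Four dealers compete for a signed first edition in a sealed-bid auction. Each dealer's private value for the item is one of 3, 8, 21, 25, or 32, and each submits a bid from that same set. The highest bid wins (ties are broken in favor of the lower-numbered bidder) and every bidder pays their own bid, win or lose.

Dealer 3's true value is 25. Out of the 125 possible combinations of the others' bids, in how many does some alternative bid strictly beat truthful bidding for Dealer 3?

Others bid (3, 3, 3): truth gives 0; bid 8 gives 17 > 0. Violating.
Others bid (3, 3, 8): truth gives 0; bid 8 gives 17 > 0. Violating.
Others bid (3, 3, 21): truth gives 0; bid 21 gives 4 > 0. Violating.
Others bid (3, 3, 32): truth gives -25; bid 3 gives -3 > -25. Violating.
Others bid (3, 3, 25): truth gives 0; no alternative beats it.
Others bid (3, 8, 25): truth gives 0; no alternative beats it.
(Checking all 125 profiles: 101 have a profitable deviation, 24 do not.)

101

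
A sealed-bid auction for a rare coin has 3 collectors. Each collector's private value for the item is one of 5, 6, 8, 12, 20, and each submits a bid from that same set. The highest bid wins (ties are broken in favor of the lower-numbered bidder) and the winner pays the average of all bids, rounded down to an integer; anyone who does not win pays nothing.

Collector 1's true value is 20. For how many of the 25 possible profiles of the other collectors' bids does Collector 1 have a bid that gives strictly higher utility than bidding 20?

16

Others bid (5, 5): truth gives 10; bid 5 gives 15 > 10. Violating.
Others bid (5, 6): truth gives 10; bid 6 gives 15 > 10. Violating.
Others bid (5, 8): truth gives 9; bid 8 gives 13 > 9. Violating.
Others bid (5, 12): truth gives 8; bid 12 gives 11 > 8. Violating.
Others bid (5, 20): truth gives 5; no alternative beats it.
Others bid (6, 20): truth gives 5; no alternative beats it.
(Checking all 25 profiles: 16 have a profitable deviation, 9 do not.)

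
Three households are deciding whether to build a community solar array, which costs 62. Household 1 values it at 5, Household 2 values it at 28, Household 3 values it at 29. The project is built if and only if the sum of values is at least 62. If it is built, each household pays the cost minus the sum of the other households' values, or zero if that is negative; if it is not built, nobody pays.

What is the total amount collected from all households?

Total value 62 ≥ cost 62, so it is built.
Household 1: others sum to 57; max(0, 62 - 57) = 5.
Household 2: others sum to 34; max(0, 62 - 34) = 28.
Household 3: others sum to 33; max(0, 62 - 33) = 29.
Total collected = 5 + 28 + 29 = 62.

62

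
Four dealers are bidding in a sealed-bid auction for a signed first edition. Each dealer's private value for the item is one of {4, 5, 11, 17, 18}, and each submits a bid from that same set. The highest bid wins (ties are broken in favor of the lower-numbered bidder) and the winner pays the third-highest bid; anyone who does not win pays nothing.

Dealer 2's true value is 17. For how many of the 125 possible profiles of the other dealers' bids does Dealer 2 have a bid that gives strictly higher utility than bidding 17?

27

Others bid (4, 4, 18): truth gives 0; bid 18 gives 13 > 0. Violating.
Others bid (4, 5, 18): truth gives 0; bid 18 gives 12 > 0. Violating.
Others bid (4, 11, 18): truth gives 0; bid 18 gives 6 > 0. Violating.
Others bid (4, 18, 4): truth gives 0; bid 18 gives 13 > 0. Violating.
Others bid (4, 4, 4): truth gives 13; no alternative beats it.
Others bid (4, 4, 5): truth gives 13; no alternative beats it.
(Checking all 125 profiles: 27 have a profitable deviation, 98 do not.)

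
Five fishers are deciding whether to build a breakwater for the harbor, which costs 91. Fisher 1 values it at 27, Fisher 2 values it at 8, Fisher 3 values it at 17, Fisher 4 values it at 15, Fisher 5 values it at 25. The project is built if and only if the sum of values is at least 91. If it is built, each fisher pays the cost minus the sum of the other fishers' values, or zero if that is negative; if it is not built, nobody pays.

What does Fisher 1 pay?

Total value 92 ≥ cost 91, so the project is built.
The other fishers' values sum to 65.
Cost minus that sum is 91 - 65 = 26.

26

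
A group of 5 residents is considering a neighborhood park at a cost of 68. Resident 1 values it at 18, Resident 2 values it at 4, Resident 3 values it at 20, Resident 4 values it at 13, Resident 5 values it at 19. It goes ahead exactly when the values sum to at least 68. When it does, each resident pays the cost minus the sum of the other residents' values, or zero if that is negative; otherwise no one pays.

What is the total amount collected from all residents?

46

Total value 74 ≥ cost 68, so it is built.
Resident 1: others sum to 56; max(0, 68 - 56) = 12.
Resident 2: others sum to 70; max(0, 68 - 70) = 0.
Resident 3: others sum to 54; max(0, 68 - 54) = 14.
Resident 4: others sum to 61; max(0, 68 - 61) = 7.
Resident 5: others sum to 55; max(0, 68 - 55) = 13.
Total collected = 12 + 0 + 14 + 7 + 13 = 46.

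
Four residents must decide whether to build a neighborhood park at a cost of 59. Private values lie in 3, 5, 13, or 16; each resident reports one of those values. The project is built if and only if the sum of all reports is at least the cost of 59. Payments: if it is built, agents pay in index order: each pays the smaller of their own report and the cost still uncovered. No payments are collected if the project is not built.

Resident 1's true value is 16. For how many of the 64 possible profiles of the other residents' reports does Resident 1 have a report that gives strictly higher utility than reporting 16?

Others report (16, 16, 16): truth gives 0; report 13 gives 3 > 0. Violating.
Others report (3, 3, 3): truth gives 0; no alternative beats it.
Others report (3, 3, 5): truth gives 0; no alternative beats it.
(Checking all 64 profiles: 1 has a profitable deviation, 63 do not.)

1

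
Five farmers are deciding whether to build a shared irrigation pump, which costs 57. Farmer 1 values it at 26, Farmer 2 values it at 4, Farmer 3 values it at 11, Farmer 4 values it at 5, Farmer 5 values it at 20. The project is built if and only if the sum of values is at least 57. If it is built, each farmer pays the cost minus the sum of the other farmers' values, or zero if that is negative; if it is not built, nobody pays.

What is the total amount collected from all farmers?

Total value 66 ≥ cost 57, so it is built.
Farmer 1: others sum to 40; max(0, 57 - 40) = 17.
Farmer 2: others sum to 62; max(0, 57 - 62) = 0.
Farmer 3: others sum to 55; max(0, 57 - 55) = 2.
Farmer 4: others sum to 61; max(0, 57 - 61) = 0.
Farmer 5: others sum to 46; max(0, 57 - 46) = 11.
Total collected = 17 + 0 + 2 + 0 + 11 = 30.

30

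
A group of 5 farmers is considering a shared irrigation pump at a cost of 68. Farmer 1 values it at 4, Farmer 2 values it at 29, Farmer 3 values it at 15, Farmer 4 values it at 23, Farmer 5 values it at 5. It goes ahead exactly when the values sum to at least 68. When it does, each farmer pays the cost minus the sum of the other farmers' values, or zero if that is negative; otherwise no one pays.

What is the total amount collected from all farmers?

43

Total value 76 ≥ cost 68, so it is built.
Farmer 1: others sum to 72; max(0, 68 - 72) = 0.
Farmer 2: others sum to 47; max(0, 68 - 47) = 21.
Farmer 3: others sum to 61; max(0, 68 - 61) = 7.
Farmer 4: others sum to 53; max(0, 68 - 53) = 15.
Farmer 5: others sum to 71; max(0, 68 - 71) = 0.
Total collected = 0 + 21 + 7 + 15 + 0 = 43.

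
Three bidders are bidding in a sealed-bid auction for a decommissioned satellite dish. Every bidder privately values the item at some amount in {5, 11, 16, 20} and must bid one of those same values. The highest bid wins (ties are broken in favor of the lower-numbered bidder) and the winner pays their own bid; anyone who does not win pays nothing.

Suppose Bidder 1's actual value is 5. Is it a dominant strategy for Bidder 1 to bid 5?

Yes

Check each profile of the others' bids and compare truth against every alternative bid.
Others bid (5, 5): truth gives 0, best alternative gives -6.
Others bid (5, 11): truth gives 0, best alternative gives -6.
Others bid (11, 5): truth gives 0, best alternative gives -6.
Others bid (11, 11): truth gives 0, best alternative gives -6.
Others bid (5, 16): truth gives 0, best alternative gives 0.
Others bid (5, 20): truth gives 0, best alternative gives 0.
(Remaining 10 profiles checked similarly; truth is weakly best in each.)
In every case the truthful bid is at least as good as any alternative, so it is a dominant strategy.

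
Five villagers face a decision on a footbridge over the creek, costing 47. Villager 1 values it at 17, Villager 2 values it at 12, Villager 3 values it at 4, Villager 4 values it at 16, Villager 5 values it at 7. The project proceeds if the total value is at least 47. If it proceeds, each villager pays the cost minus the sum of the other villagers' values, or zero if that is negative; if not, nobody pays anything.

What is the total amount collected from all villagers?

Total value 56 ≥ cost 47, so it is built.
Villager 1: others sum to 39; max(0, 47 - 39) = 8.
Villager 2: others sum to 44; max(0, 47 - 44) = 3.
Villager 3: others sum to 52; max(0, 47 - 52) = 0.
Villager 4: others sum to 40; max(0, 47 - 40) = 7.
Villager 5: others sum to 49; max(0, 47 - 49) = 0.
Total collected = 8 + 3 + 0 + 7 + 0 = 18.

18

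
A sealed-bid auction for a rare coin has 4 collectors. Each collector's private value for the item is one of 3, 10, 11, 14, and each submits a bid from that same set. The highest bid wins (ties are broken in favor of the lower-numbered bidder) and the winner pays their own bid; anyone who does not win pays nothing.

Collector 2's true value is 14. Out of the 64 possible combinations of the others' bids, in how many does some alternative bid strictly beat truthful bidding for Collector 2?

18

Others bid (3, 3, 3): truth gives 0; bid 10 gives 4 > 0. Violating.
Others bid (3, 3, 10): truth gives 0; bid 10 gives 4 > 0. Violating.
Others bid (3, 3, 11): truth gives 0; bid 11 gives 3 > 0. Violating.
Others bid (3, 10, 3): truth gives 0; bid 10 gives 4 > 0. Violating.
Others bid (3, 3, 14): truth gives 0; no alternative beats it.
Others bid (3, 10, 14): truth gives 0; no alternative beats it.
(Checking all 64 profiles: 18 have a profitable deviation, 46 do not.)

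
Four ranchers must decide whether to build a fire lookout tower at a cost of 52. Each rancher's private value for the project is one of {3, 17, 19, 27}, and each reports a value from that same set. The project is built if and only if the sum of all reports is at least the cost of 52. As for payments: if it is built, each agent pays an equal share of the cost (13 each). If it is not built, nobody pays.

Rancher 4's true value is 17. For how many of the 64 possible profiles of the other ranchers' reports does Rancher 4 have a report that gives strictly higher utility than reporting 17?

6

Others report (3, 3, 19): truth gives 0; report 27 gives 4 > 0. Violating.
Others report (3, 3, 27): truth gives 0; report 19 gives 4 > 0. Violating.
Others report (3, 19, 3): truth gives 0; report 27 gives 4 > 0. Violating.
Others report (3, 27, 3): truth gives 0; report 19 gives 4 > 0. Violating.
Others report (3, 3, 3): truth gives 0; no alternative beats it.
Others report (3, 3, 17): truth gives 0; no alternative beats it.
(Checking all 64 profiles: 6 have a profitable deviation, 58 do not.)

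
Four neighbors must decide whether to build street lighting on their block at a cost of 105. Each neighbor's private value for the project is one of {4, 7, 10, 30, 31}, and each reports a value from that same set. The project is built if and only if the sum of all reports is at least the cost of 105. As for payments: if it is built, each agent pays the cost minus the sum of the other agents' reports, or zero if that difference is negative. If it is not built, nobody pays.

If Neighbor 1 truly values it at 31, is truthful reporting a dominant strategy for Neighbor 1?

Check each profile of the others' reports and compare truth against every alternative report.
Others report (31, 31, 31): truth gives 19, best alternative gives 19.
Others report (30, 31, 31): truth gives 18, best alternative gives 18.
Others report (31, 30, 31): truth gives 18, best alternative gives 18.
Others report (31, 31, 30): truth gives 18, best alternative gives 18.
Others report (30, 30, 31): truth gives 17, best alternative gives 17.
Others report (30, 31, 30): truth gives 17, best alternative gives 17.
(Remaining 119 profiles checked similarly; truth is weakly best in each.)
In every case the truthful report is at least as good as any alternative, so it is a dominant strategy.

Yes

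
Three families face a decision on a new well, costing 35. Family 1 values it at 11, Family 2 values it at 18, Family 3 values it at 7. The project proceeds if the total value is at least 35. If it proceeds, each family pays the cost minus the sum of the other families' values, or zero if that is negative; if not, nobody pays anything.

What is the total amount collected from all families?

Total value 36 ≥ cost 35, so it is built.
Family 1: others sum to 25; max(0, 35 - 25) = 10.
Family 2: others sum to 18; max(0, 35 - 18) = 17.
Family 3: others sum to 29; max(0, 35 - 29) = 6.
Total collected = 10 + 17 + 6 = 33.

33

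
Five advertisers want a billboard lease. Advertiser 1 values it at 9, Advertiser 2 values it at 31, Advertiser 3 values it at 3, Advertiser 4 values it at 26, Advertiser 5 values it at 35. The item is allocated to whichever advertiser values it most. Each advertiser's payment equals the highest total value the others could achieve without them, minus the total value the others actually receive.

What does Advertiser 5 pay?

Advertiser 5 has the highest value and receives the item.
Without Advertiser 5, the item would go to the next-highest value, 31, so the others could achieve 31.
With Advertiser 5 present and winning, the others receive nothing, so their total is 0.
Payment = 31 - 0 = 31.

31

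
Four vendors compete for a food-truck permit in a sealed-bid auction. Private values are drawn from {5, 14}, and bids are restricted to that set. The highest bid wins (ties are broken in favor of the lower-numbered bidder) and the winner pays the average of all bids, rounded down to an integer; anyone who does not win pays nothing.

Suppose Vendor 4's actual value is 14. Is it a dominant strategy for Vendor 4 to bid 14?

Yes

Check each profile of the others' bids and compare truth against every alternative bid.
Others bid (5, 5, 5): truth gives 7, best alternative gives 0.
Others bid (5, 5, 14): truth gives 0, best alternative gives 0.
Others bid (5, 14, 5): truth gives 0, best alternative gives 0.
Others bid (5, 14, 14): truth gives 0, best alternative gives 0.
Others bid (14, 5, 5): truth gives 0, best alternative gives 0.
Others bid (14, 5, 14): truth gives 0, best alternative gives 0.
(Remaining 2 profiles checked similarly; truth is weakly best in each.)
In every case the truthful bid is at least as good as any alternative, so it is a dominant strategy.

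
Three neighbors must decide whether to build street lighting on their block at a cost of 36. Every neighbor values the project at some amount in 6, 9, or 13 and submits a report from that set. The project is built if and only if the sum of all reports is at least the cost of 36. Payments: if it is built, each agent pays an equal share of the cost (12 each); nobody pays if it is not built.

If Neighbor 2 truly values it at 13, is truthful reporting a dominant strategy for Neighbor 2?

Yes

Check each profile of the others' reports and compare truth against every alternative report.
Others report (13, 13): truth gives 1, best alternative gives 0.
Others report (6, 6): truth gives 0, best alternative gives 0.
Others report (6, 9): truth gives 0, best alternative gives 0.
Others report (6, 13): truth gives 0, best alternative gives 0.
Others report (9, 6): truth gives 0, best alternative gives 0.
Others report (9, 9): truth gives 0, best alternative gives 0.
(Remaining 3 profiles checked similarly; truth is weakly best in each.)
In every case the truthful report is at least as good as any alternative, so it is a dominant strategy.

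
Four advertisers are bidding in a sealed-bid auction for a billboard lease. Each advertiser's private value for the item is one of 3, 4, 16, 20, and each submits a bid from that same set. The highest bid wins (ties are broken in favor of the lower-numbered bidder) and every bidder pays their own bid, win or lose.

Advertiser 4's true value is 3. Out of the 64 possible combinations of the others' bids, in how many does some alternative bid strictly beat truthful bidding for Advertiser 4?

Others bid (3, 3, 3): truth gives -3; bid 4 gives -1 > -3. Violating.
Others bid (3, 3, 4): truth gives -3; no alternative beats it.
Others bid (3, 3, 16): truth gives -3; no alternative beats it.
(Checking all 64 profiles: 1 has a profitable deviation, 63 do not.)

1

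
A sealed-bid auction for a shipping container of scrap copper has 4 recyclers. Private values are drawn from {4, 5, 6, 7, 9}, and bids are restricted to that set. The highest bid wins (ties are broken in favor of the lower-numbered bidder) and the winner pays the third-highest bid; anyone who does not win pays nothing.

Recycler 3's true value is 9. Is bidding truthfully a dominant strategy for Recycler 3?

Check each profile of the others' bids and compare truth against every alternative bid.
Others bid (4, 4, 9): truth gives 5, best alternative gives 0.
Others bid (4, 7, 4): truth gives 5, best alternative gives 0.
Others bid (7, 4, 4): truth gives 5, best alternative gives 0.
Others bid (4, 5, 9): truth gives 4, best alternative gives 0.
Others bid (4, 7, 5): truth gives 4, best alternative gives 0.
Others bid (5, 4, 9): truth gives 4, best alternative gives 0.
(Remaining 119 profiles checked similarly; truth is weakly best in each.)
In every case the truthful bid is at least as good as any alternative, so it is a dominant strategy.

Yes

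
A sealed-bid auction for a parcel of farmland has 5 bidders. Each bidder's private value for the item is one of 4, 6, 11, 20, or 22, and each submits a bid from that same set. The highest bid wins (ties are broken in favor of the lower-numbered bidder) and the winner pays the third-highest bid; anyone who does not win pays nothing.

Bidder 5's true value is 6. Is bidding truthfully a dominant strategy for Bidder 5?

No

Consider the case where Bidder 1 bids 4, Bidder 2 bids 4, Bidder 3 bids 4 and Bidder 4 bids 6.
Truthful bid 6: loses, pays 0, utility 0.
Bid 11 instead: wins, pays 4, utility 6 - 4 = 2.
Since 2 > 0, bidding 11 is strictly better here, so truthful bidding is not dominant.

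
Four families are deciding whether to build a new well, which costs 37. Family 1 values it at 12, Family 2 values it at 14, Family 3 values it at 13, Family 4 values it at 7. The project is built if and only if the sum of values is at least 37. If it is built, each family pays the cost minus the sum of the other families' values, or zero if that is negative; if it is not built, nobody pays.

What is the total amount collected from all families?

12

Total value 46 ≥ cost 37, so it is built.
Family 1: others sum to 34; max(0, 37 - 34) = 3.
Family 2: others sum to 32; max(0, 37 - 32) = 5.
Family 3: others sum to 33; max(0, 37 - 33) = 4.
Family 4: others sum to 39; max(0, 37 - 39) = 0.
Total collected = 3 + 5 + 4 + 0 = 12.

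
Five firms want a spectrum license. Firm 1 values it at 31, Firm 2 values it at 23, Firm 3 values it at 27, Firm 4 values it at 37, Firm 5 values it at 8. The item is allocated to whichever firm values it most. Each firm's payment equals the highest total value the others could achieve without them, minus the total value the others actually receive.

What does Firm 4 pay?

Firm 4 has the highest value and receives the item.
Without Firm 4, the item would go to the next-highest value, 31, so the others could achieve 31.
With Firm 4 present and winning, the others receive nothing, so their total is 0.
Payment = 31 - 0 = 31.

31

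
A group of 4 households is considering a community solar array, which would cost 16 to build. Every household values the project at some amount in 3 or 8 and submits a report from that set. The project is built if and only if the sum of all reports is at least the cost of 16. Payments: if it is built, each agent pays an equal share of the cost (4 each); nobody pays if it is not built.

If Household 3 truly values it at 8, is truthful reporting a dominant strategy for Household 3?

Yes

Check each profile of the others' reports and compare truth against every alternative report.
Others report (3, 3, 3): truth gives 4, best alternative gives 0.
Others report (3, 3, 8): truth gives 4, best alternative gives 4.
Others report (3, 8, 3): truth gives 4, best alternative gives 4.
Others report (3, 8, 8): truth gives 4, best alternative gives 4.
Others report (8, 3, 3): truth gives 4, best alternative gives 4.
Others report (8, 3, 8): truth gives 4, best alternative gives 4.
(Remaining 2 profiles checked similarly; truth is weakly best in each.)
In every case the truthful report is at least as good as any alternative, so it is a dominant strategy.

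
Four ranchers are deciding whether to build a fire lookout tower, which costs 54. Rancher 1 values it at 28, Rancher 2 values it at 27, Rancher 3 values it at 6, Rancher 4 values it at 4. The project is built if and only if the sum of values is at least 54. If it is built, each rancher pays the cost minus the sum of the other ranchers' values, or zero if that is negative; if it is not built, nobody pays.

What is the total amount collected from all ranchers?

Total value 65 ≥ cost 54, so it is built.
Rancher 1: others sum to 37; max(0, 54 - 37) = 17.
Rancher 2: others sum to 38; max(0, 54 - 38) = 16.
Rancher 3: others sum to 59; max(0, 54 - 59) = 0.
Rancher 4: others sum to 61; max(0, 54 - 61) = 0.
Total collected = 17 + 16 + 0 + 0 = 33.

33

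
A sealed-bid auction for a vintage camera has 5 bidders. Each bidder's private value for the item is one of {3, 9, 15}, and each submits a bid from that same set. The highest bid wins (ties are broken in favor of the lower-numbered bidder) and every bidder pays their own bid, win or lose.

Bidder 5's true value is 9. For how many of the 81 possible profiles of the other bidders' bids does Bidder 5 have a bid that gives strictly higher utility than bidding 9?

Others bid (3, 3, 3, 9): truth gives -9; bid 3 gives -3 > -9. Violating.
Others bid (3, 3, 3, 15): truth gives -9; bid 3 gives -3 > -9. Violating.
Others bid (3, 3, 9, 3): truth gives -9; bid 3 gives -3 > -9. Violating.
Others bid (3, 3, 9, 9): truth gives -9; bid 3 gives -3 > -9. Violating.
Others bid (3, 3, 3, 3): truth gives 0; no alternative beats it.
(Checking all 81 profiles: 80 have a profitable deviation, 1 does not.)

80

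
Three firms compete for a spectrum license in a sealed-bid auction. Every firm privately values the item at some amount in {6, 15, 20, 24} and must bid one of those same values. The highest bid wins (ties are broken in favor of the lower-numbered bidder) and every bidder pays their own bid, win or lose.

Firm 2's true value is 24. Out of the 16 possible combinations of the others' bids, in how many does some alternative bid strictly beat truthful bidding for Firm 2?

Others bid (6, 6): truth gives 0; bid 15 gives 9 > 0. Violating.
Others bid (6, 15): truth gives 0; bid 15 gives 9 > 0. Violating.
Others bid (6, 20): truth gives 0; bid 20 gives 4 > 0. Violating.
Others bid (15, 6): truth gives 0; bid 20 gives 4 > 0. Violating.
Others bid (6, 24): truth gives 0; no alternative beats it.
Others bid (15, 24): truth gives 0; no alternative beats it.
(Checking all 16 profiles: 10 have a profitable deviation, 6 do not.)

10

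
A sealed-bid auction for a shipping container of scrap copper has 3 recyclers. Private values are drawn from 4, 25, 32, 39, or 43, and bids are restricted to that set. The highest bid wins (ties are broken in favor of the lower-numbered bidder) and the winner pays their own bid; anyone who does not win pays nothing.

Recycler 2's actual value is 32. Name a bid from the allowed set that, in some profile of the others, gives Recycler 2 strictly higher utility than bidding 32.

Suppose Recycler 1 bids 4 and Recycler 3 bids 4.
Bid 32: wins, pays 32, utility 32 - 32 = 0.
Bid 25: wins, pays 25, utility 32 - 25 = 7.
So bidding 25 beats truth here (7 > 0).

25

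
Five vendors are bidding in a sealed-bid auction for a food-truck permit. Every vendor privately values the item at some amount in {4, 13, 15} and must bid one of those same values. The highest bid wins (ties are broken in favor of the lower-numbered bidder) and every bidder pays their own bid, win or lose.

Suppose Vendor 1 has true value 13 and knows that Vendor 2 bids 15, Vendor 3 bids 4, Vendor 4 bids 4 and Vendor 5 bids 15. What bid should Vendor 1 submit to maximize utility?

Bid 4: loses but pays 4, utility -4.
Bid 13: loses but pays 13, utility -13.
Bid 15: wins, pays 15, utility 13 - 15 = -2.
The best choice is 15 with utility -2.

15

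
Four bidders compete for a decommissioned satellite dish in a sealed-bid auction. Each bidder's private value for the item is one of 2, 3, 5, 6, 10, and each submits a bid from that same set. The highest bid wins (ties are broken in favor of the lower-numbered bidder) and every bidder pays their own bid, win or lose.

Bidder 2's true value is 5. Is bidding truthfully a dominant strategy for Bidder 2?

Consider the case where Bidder 1 bids 2, Bidder 3 bids 2 and Bidder 4 bids 2.
Truthful bid 5: wins, pays 5, utility 5 - 5 = 0.
Bid 3 instead: wins, pays 3, utility 5 - 3 = 2.
Since 2 > 0, bidding 3 is strictly better here, so truthful bidding is not dominant.

No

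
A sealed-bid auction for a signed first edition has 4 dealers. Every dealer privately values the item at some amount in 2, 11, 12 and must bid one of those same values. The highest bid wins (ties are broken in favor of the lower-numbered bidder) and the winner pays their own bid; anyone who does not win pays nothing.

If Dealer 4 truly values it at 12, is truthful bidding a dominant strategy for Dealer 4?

No

Consider the case where Dealer 1 bids 2, Dealer 2 bids 2 and Dealer 3 bids 2.
Truthful bid 12: wins, pays 12, utility 12 - 12 = 0.
Bid 11 instead: wins, pays 11, utility 12 - 11 = 1.
Since 1 > 0, bidding 11 is strictly better here, so truthful bidding is not dominant.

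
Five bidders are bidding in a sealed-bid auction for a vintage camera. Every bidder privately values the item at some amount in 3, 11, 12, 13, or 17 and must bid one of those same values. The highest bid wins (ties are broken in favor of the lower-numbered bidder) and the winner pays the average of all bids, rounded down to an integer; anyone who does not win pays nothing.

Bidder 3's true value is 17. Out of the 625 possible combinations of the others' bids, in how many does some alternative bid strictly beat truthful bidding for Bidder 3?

Others bid (3, 3, 3, 3): truth gives 12; bid 11 gives 13 > 12. Violating.
Others bid (3, 3, 3, 11): truth gives 10; bid 11 gives 11 > 10. Violating.
Others bid (3, 3, 3, 12): truth gives 10; bid 12 gives 11 > 10. Violating.
Others bid (3, 3, 11, 3): truth gives 10; bid 11 gives 11 > 10. Violating.
Others bid (3, 3, 3, 13): truth gives 10; no alternative beats it.
Others bid (3, 3, 3, 17): truth gives 9; no alternative beats it.
(Checking all 625 profiles: 125 have a profitable deviation, 500 do not.)

125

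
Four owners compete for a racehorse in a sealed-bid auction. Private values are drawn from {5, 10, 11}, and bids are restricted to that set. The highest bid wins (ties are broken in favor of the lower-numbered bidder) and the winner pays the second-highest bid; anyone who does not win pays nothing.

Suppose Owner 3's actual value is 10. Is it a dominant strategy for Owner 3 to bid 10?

Yes

Check each profile of the others' bids and compare truth against every alternative bid.
Others bid (5, 5, 5): truth gives 5, best alternative gives 5.
Others bid (5, 5, 10): truth gives 0, best alternative gives 0.
Others bid (5, 5, 11): truth gives 0, best alternative gives 0.
Others bid (5, 10, 5): truth gives 0, best alternative gives 0.
Others bid (5, 10, 10): truth gives 0, best alternative gives 0.
Others bid (5, 10, 11): truth gives 0, best alternative gives 0.
(Remaining 21 profiles checked similarly; truth is weakly best in each.)
In every case the truthful bid is at least as good as any alternative, so it is a dominant strategy.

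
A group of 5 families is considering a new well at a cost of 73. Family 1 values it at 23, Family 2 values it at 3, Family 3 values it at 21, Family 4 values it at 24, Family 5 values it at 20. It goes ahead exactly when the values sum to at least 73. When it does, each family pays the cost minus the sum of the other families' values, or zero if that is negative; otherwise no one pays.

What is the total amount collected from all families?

16

Total value 91 ≥ cost 73, so it is built.
Family 1: others sum to 68; max(0, 73 - 68) = 5.
Family 2: others sum to 88; max(0, 73 - 88) = 0.
Family 3: others sum to 70; max(0, 73 - 70) = 3.
Family 4: others sum to 67; max(0, 73 - 67) = 6.
Family 5: others sum to 71; max(0, 73 - 71) = 2.
Total collected = 5 + 0 + 3 + 6 + 2 = 16.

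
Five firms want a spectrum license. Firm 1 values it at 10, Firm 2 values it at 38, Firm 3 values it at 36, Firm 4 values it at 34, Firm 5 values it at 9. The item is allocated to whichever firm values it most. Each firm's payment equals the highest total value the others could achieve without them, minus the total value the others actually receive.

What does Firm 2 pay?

36

Firm 2 has the highest value and receives the item.
Without Firm 2, the item would go to the next-highest value, 36, so the others could achieve 36.
With Firm 2 present and winning, the others receive nothing, so their total is 0.
Payment = 36 - 0 = 36.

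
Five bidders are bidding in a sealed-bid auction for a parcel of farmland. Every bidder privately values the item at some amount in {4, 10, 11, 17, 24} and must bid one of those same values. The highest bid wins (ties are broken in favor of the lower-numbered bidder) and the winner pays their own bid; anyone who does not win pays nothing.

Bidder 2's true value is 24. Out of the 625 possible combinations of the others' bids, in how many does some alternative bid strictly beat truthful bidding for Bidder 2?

192

Others bid (4, 4, 4, 4): truth gives 0; bid 10 gives 14 > 0. Violating.
Others bid (4, 4, 4, 10): truth gives 0; bid 10 gives 14 > 0. Violating.
Others bid (4, 4, 4, 11): truth gives 0; bid 11 gives 13 > 0. Violating.
Others bid (4, 4, 4, 17): truth gives 0; bid 17 gives 7 > 0. Violating.
Others bid (4, 4, 4, 24): truth gives 0; no alternative beats it.
Others bid (4, 4, 10, 24): truth gives 0; no alternative beats it.
(Checking all 625 profiles: 192 have a profitable deviation, 433 do not.)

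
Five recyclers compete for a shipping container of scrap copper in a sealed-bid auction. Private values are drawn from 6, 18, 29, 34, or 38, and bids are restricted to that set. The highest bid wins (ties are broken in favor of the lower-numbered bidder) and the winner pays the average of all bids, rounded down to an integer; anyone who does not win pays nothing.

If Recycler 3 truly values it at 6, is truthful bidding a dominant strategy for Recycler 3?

Yes

Check each profile of the others' bids and compare truth against every alternative bid.
Others bid (6, 6, 18, 18): truth gives 0, best alternative gives -7.
Others bid (6, 6, 6, 18): truth gives 0, best alternative gives -4.
Others bid (6, 6, 18, 6): truth gives 0, best alternative gives -4.
Others bid (6, 6, 6, 6): truth gives 0, best alternative gives -2.
Others bid (6, 6, 6, 29): truth gives 0, best alternative gives 0.
Others bid (6, 6, 6, 34): truth gives 0, best alternative gives 0.
(Remaining 619 profiles checked similarly; truth is weakly best in each.)
In every case the truthful bid is at least as good as any alternative, so it is a dominant strategy.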